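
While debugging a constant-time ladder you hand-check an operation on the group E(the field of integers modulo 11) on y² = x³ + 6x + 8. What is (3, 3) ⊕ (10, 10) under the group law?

(3, 3) + (10, 10). λ = (10 - 3)/(10 - 3) ≡ 7/7 mod 11. 7⁻¹ ≡ 8 (mod 11), so λ ≡ 1.
  x = λ² - 3 - 10 = 1 - 13 ≡ 10; y = λ·(3 - 10) - 3 ≡ 1. → (10, 1)

(10, 1)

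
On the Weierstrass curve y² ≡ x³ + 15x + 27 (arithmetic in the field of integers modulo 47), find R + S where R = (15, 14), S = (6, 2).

(33, 9)

(15, 14) + (6, 2). λ = (2 - 14)/(6 - 15) ≡ 35/38 mod 47. 38⁻¹ ≡ 26 (mod 47) since 38·26 = 988 ≡ 1, so λ ≡ 17.
  x = λ² - 15 - 6 = 289 - 21 ≡ 33; y = λ·(15 - 33) - 14 ≡ 9. → (33, 9)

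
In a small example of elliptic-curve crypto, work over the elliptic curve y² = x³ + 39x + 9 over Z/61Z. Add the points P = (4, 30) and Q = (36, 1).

(4, 30) + (36, 1). λ = (1 - 30)/(36 - 4) ≡ 32/32 mod 61. 32⁻¹ ≡ 21 (mod 61), so λ ≡ 1.
  x = λ² - 4 - 36 = 1 - 40 ≡ 22; y = λ·(4 - 22) - 30 ≡ 13. → (22, 13)

(22, 13)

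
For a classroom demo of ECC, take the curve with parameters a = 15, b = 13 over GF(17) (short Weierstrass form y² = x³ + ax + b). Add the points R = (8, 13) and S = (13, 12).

(11, 8)

(8, 13) + (13, 12). λ = (12 - 13)/(13 - 8) ≡ 16/5 mod 17. 5⁻¹ ≡ 7 (mod 17), so λ ≡ 10.
  x = λ² - 8 - 13 = 100 - 21 ≡ 11; y = λ·(8 - 11) - 13 ≡ 8. → (11, 8)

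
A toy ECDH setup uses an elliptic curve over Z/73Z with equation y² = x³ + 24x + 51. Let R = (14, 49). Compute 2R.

tangent at (14, 49): λ = (3·14² + 24)/(2·49) ≡ 28/25. 25⁻¹ ≡ 38 (mod 73) since 25·38 = 950 ≡ 1, so λ ≡ 28·38 ≡ 42.
  x = λ² - 14 - 14 = 1764 - 28 ≡ 57; y = λ·(14 - 57) - 49 ≡ 43. → (57, 43)

(57, 43)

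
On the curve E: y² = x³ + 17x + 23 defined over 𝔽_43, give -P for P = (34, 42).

-(34, 42) = (34, -42 mod 43) = (34, 1).

(34, 1)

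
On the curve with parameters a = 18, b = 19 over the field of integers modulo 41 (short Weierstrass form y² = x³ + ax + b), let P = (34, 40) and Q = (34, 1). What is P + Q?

O

The two points share x = 34 and their y-coordinates satisfy 40 + 1 ≡ 0 (mod 41), so they are inverses. Their sum is O.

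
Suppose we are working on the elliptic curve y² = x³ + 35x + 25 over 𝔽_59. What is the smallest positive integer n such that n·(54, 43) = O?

7

2P: tangent at (54, 43): λ = (3·54² + 35)/(2·43) ≡ 51/27. 27⁻¹ ≡ 35 (mod 59), so λ ≡ 51·35 ≡ 15.
  x = λ² - 54 - 54 = 225 - 108 ≡ 58; y = λ·(54 - 58) - 43 ≡ 15. → (58, 15)
3P: (58, 15) + (54, 43). λ = (43 - 15)/(54 - 58) ≡ 28/55 mod 59. 55⁻¹ ≡ 44 (mod 59), so λ ≡ 52.
  x = λ² - 58 - 54 = 2704 - 112 ≡ 55; y = λ·(58 - 55) - 15 ≡ 23. → (55, 23)
4P: (55, 23) + (54, 43). λ = (43 - 23)/(54 - 55) ≡ 20/58 mod 59. 58⁻¹ ≡ 58 (mod 59), so λ ≡ 39.
  x = λ² - 55 - 54 = 1521 - 109 ≡ 55; y = λ·(55 - 55) - 23 ≡ 36. → (55, 36)
5P: (55, 36) + (54, 43). λ = (43 - 36)/(54 - 55) ≡ 7/58 mod 59. 58⁻¹ ≡ 58 (mod 59), so λ ≡ 52.
  x = λ² - 55 - 54 = 2704 - 109 ≡ 58; y = λ·(55 - 58) - 36 ≡ 44. → (58, 44)
6P: (58, 44) + (54, 43). λ = (43 - 44)/(54 - 58) ≡ 58/55 mod 59. 55⁻¹ ≡ 44 (mod 59), so λ ≡ 15.
  x = λ² - 58 - 54 = 225 - 112 ≡ 54; y = λ·(58 - 54) - 44 ≡ 16. → (54, 16)
7P: (54, 16) + (54, 43): same x and y₁ ≡ -y₂, so the sum is O.
7P = O, so the order is 7.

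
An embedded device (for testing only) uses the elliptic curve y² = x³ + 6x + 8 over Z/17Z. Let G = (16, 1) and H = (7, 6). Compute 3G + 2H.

(3, 6)

First 3G:
Repeated addition: build up to 3G.
2G: tangent at (16, 1): λ = (3·16² + 6)/(2·1) ≡ 9/2. 2⁻¹ ≡ 9 (mod 17), so λ ≡ 9·9 ≡ 13.
  x = λ² - 16 - 16 = 169 - 32 ≡ 1; y = λ·(16 - 1) - 1 ≡ 7. → (1, 7)
3G: (1, 7) + (16, 1). λ = (1 - 7)/(16 - 1) ≡ 11/15 mod 17. 15⁻¹ ≡ 8 (mod 17) since 15·8 = 120 ≡ 1, so λ ≡ 3.
  x = λ² - 1 - 16 = 9 - 17 ≡ 9; y = λ·(1 - 9) - 7 ≡ 3. → (9, 3)
3G = (9, 3).
Next 2H:
Repeated addition: build up to 2H.
2H: tangent at (7, 6): λ = (3·7² + 6)/(2·6) ≡ 0/12. 12⁻¹ ≡ 10 (mod 17) since 12·10 = 120 ≡ 1, so λ ≡ 0·10 ≡ 0.
  x = λ² - 7 - 7 = 0 - 14 ≡ 3; y = λ·(7 - 3) - 6 ≡ 11. → (3, 11)
2H = (3, 11).
Finally 3G + 2H:
(9, 3) + (3, 11). λ = (11 - 3)/(3 - 9) ≡ 8/11 mod 17. 11⁻¹ ≡ 14 (mod 17) since 11·14 = 154 ≡ 1, so λ ≡ 10.
  x = λ² - 9 - 3 = 100 - 12 ≡ 3; y = λ·(9 - 3) - 3 ≡ 6. → (3, 6)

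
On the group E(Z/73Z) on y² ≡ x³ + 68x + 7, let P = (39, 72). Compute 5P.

(8, 25)

Repeated addition: build up to 5P.
2P: tangent at (39, 72): λ = (3·39² + 68)/(2·72) ≡ 32/71. 71⁻¹ ≡ 36 (mod 73) since 71·36 = 2556 ≡ 1, so λ ≡ 32·36 ≡ 57.
  x = λ² - 39 - 39 = 3249 - 78 ≡ 32; y = λ·(39 - 32) - 72 ≡ 35. → (32, 35)
3P: (32, 35) + (39, 72). λ = (72 - 35)/(39 - 32) ≡ 37/7 mod 73. 7⁻¹ ≡ 21 (mod 73), so λ ≡ 47.
  x = λ² - 32 - 39 = 2209 - 71 ≡ 21; y = λ·(32 - 21) - 35 ≡ 44. → (21, 44)
4P: (21, 44) + (39, 72). λ = (72 - 44)/(39 - 21) ≡ 28/18 mod 73. 18⁻¹ ≡ 69 (mod 73), so λ ≡ 34.
  x = λ² - 21 - 39 = 1156 - 60 ≡ 1; y = λ·(21 - 1) - 44 ≡ 52. → (1, 52)
5P: (1, 52) + (39, 72). λ = (72 - 52)/(39 - 1) ≡ 20/38 mod 73. 38⁻¹ ≡ 25 (mod 73) since 38·25 = 950 ≡ 1, so λ ≡ 62.
  x = λ² - 1 - 39 = 3844 - 40 ≡ 8; y = λ·(1 - 8) - 52 ≡ 25. → (8, 25)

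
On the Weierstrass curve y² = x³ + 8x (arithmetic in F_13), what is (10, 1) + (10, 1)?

tangent at (10, 1): λ = (3·10² + 8)/(2·1) ≡ 9/2. 2⁻¹ ≡ 7 (mod 13), so λ ≡ 9·7 ≡ 11.
  x = λ² - 10 - 10 = 121 - 20 ≡ 10; y = λ·(10 - 10) - 1 ≡ 12. → (10, 12)

(10, 12)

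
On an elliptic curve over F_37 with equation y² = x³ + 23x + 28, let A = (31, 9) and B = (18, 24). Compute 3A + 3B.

First 3A:
Repeated addition: build up to 3A.
2A: tangent at (31, 9): λ = (3·31² + 23)/(2·9) ≡ 20/18. 18⁻¹ ≡ 35 (mod 37), so λ ≡ 20·35 ≡ 34.
  x = λ² - 31 - 31 = 1156 - 62 ≡ 21; y = λ·(31 - 21) - 9 ≡ 35. → (21, 35)
3A: (21, 35) + (31, 9). λ = (9 - 35)/(31 - 21) ≡ 11/10 mod 37. 10⁻¹ ≡ 26 (mod 37), so λ ≡ 27.
  x = λ² - 21 - 31 = 729 - 52 ≡ 11; y = λ·(21 - 11) - 35 ≡ 13. → (11, 13)
3A = (11, 13).
Next 3B:
Repeated addition: build up to 3B.
2B: tangent at (18, 24): λ = (3·18² + 23)/(2·24) ≡ 33/11. 11⁻¹ ≡ 27 (mod 37) since 11·27 = 297 ≡ 1, so λ ≡ 33·27 ≡ 3.
  x = λ² - 18 - 18 = 9 - 36 ≡ 10; y = λ·(18 - 10) - 24 ≡ 0. → (10, 0)
3B: (10, 0) + (18, 24). λ = (24 - 0)/(18 - 10) ≡ 24/8 mod 37. 8⁻¹ ≡ 14 (mod 37), so λ ≡ 3.
  x = λ² - 10 - 18 = 9 - 28 ≡ 18; y = λ·(10 - 18) - 0 ≡ 13. → (18, 13)
3B = (18, 13).
Finally 3A + 3B:
(11, 13) + (18, 13). λ = (13 - 13)/(18 - 11) ≡ 0/7 mod 37. 7⁻¹ ≡ 16 (mod 37), so λ ≡ 0.
  x = λ² - 11 - 18 = 0 - 29 ≡ 8; y = λ·(11 - 8) - 13 ≡ 24. → (8, 24)

(8, 24)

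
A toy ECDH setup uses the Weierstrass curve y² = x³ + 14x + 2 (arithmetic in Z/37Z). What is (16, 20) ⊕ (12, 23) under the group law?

(35, 22)

(16, 20) + (12, 23). λ = (23 - 20)/(12 - 16) ≡ 3/33 mod 37. 33⁻¹ ≡ 9 (mod 37), so λ ≡ 27.
  x = λ² - 16 - 12 = 729 - 28 ≡ 35; y = λ·(16 - 35) - 20 ≡ 22. → (35, 22)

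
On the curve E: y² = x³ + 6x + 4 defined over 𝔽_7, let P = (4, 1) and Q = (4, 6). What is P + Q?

O

The two points share x = 4 and their y-coordinates satisfy 1 + 6 ≡ 0 (mod 7), so they are inverses. Their sum is O.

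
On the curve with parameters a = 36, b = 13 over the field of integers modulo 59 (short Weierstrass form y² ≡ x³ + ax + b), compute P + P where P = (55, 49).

tangent at (55, 49): λ = (3·55² + 36)/(2·49) ≡ 25/39. 39⁻¹ ≡ 56 (mod 59) since 39·56 = 2184 ≡ 1, so λ ≡ 25·56 ≡ 43.
  x = λ² - 55 - 55 = 1849 - 110 ≡ 28; y = λ·(55 - 28) - 49 ≡ 50. → (28, 50)

(28, 50)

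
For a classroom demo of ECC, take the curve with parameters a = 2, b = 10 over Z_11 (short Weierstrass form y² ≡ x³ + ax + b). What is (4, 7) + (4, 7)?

(7, 9)

tangent at (4, 7): λ = (3·4² + 2)/(2·7) ≡ 6/3. 3⁻¹ ≡ 4 (mod 11), so λ ≡ 6·4 ≡ 2.
  x = λ² - 4 - 4 = 4 - 8 ≡ 7; y = λ·(4 - 7) - 7 ≡ 9. → (7, 9)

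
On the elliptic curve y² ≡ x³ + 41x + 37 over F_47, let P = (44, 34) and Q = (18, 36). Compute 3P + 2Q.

(21, 30)

First 3P:
Repeated addition: build up to 3P.
2P: tangent at (44, 34): λ = (3·44² + 41)/(2·34) ≡ 21/21. 21⁻¹ ≡ 9 (mod 47) since 21·9 = 189 ≡ 1, so λ ≡ 21·9 ≡ 1.
  x = λ² - 44 - 44 = 1 - 88 ≡ 7; y = λ·(44 - 7) - 34 ≡ 3. → (7, 3)
3P: (7, 3) + (44, 34). λ = (34 - 3)/(44 - 7) ≡ 31/37 mod 47. 37⁻¹ ≡ 14 (mod 47), so λ ≡ 11.
  x = λ² - 7 - 44 = 121 - 51 ≡ 23; y = λ·(7 - 23) - 3 ≡ 9. → (23, 9)
3P = (23, 9).
Next 2Q:
Repeated addition: build up to 2Q.
2Q: tangent at (18, 36): λ = (3·18² + 41)/(2·36) ≡ 26/25. 25⁻¹ ≡ 32 (mod 47), so λ ≡ 26·32 ≡ 33.
  x = λ² - 18 - 18 = 1089 - 36 ≡ 19; y = λ·(18 - 19) - 36 ≡ 25. → (19, 25)
2Q = (19, 25).
Finally 3P + 2Q:
(23, 9) + (19, 25). λ = (25 - 9)/(19 - 23) ≡ 16/43 mod 47. 43⁻¹ ≡ 35 (mod 47), so λ ≡ 43.
  x = λ² - 23 - 19 = 1849 - 42 ≡ 21; y = λ·(23 - 21) - 9 ≡ 30. → (21, 30)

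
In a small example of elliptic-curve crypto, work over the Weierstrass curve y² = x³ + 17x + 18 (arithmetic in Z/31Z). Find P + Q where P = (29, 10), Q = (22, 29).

(19, 16)

(29, 10) + (22, 29). λ = (29 - 10)/(22 - 29) ≡ 19/24 mod 31. 24⁻¹ ≡ 22 (mod 31), so λ ≡ 15.
  x = λ² - 29 - 22 = 225 - 51 ≡ 19; y = λ·(29 - 19) - 10 ≡ 16. → (19, 16)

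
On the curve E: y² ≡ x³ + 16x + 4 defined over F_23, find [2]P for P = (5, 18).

(16, 20)

tangent at (5, 18): λ = (3·5² + 16)/(2·18) ≡ 22/13. 13⁻¹ ≡ 16 (mod 23), so λ ≡ 22·16 ≡ 7.
  x = λ² - 5 - 5 = 49 - 10 ≡ 16; y = λ·(5 - 16) - 18 ≡ 20. → (16, 20)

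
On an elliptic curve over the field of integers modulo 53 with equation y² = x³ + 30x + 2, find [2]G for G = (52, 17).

(15, 8)

tangent at (52, 17): λ = (3·52² + 30)/(2·17) ≡ 33/34. 34⁻¹ ≡ 39 (mod 53) since 34·39 = 1326 ≡ 1, so λ ≡ 33·39 ≡ 15.
  x = λ² - 52 - 52 = 225 - 104 ≡ 15; y = λ·(52 - 15) - 17 ≡ 8. → (15, 8)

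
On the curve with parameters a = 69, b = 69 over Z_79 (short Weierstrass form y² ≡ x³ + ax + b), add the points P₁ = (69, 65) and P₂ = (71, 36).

(11, 42)

(69, 65) + (71, 36). λ = (36 - 65)/(71 - 69) ≡ 50/2 mod 79. 2⁻¹ ≡ 40 (mod 79), so λ ≡ 25.
  x = λ² - 69 - 71 = 625 - 140 ≡ 11; y = λ·(69 - 11) - 65 ≡ 42. → (11, 42)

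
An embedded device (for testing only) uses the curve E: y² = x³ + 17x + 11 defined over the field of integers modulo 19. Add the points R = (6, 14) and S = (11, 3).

(0, 7)

(6, 14) + (11, 3). λ = (3 - 14)/(11 - 6) ≡ 8/5 mod 19. 5⁻¹ ≡ 4 (mod 19), so λ ≡ 13.
  x = λ² - 6 - 11 = 169 - 17 ≡ 0; y = λ·(6 - 0) - 14 ≡ 7. → (0, 7)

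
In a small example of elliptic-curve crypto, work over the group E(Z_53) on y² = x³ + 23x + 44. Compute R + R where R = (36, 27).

tangent at (36, 27): λ = (3·36² + 23)/(2·27) ≡ 42/1. 1⁻¹ ≡ 1 (mod 53), so λ ≡ 42·1 ≡ 42.
  x = λ² - 36 - 36 = 1764 - 72 ≡ 49; y = λ·(36 - 49) - 27 ≡ 10. → (49, 10)

(49, 10)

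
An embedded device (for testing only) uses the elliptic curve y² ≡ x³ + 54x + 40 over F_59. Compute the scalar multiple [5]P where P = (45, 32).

Repeated addition: build up to 5P.
2P: tangent at (45, 32): λ = (3·45² + 54)/(2·32) ≡ 52/5. 5⁻¹ ≡ 12 (mod 59), so λ ≡ 52·12 ≡ 34.
  x = λ² - 45 - 45 = 1156 - 90 ≡ 4; y = λ·(45 - 4) - 32 ≡ 5. → (4, 5)
3P: (4, 5) + (45, 32). λ = (32 - 5)/(45 - 4) ≡ 27/41 mod 59. 41⁻¹ ≡ 36 (mod 59), so λ ≡ 28.
  x = λ² - 4 - 45 = 784 - 49 ≡ 27; y = λ·(4 - 27) - 5 ≡ 0. → (27, 0)
4P: (27, 0) + (45, 32). λ = (32 - 0)/(45 - 27) ≡ 32/18 mod 59. 18⁻¹ ≡ 23 (mod 59), so λ ≡ 28.
  x = λ² - 27 - 45 = 784 - 72 ≡ 4; y = λ·(27 - 4) - 0 ≡ 54. → (4, 54)
5P: (4, 54) + (45, 32). λ = (32 - 54)/(45 - 4) ≡ 37/41 mod 59. 41⁻¹ ≡ 36 (mod 59), so λ ≡ 34.
  x = λ² - 4 - 45 = 1156 - 49 ≡ 45; y = λ·(4 - 45) - 54 ≡ 27. → (45, 27)

(45, 27)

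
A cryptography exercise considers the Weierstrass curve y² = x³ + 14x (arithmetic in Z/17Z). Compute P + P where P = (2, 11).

(4, 16)

tangent at (2, 11): λ = (3·2² + 14)/(2·11) ≡ 9/5. 5⁻¹ ≡ 7 (mod 17) since 5·7 = 35 ≡ 1, so λ ≡ 9·7 ≡ 12.
  x = λ² - 2 - 2 = 144 - 4 ≡ 4; y = λ·(2 - 4) - 11 ≡ 16. → (4, 16)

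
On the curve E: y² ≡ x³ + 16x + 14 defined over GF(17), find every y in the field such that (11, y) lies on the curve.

x³ + 16x + 14 = 1521 ≡ 8 (mod 17).
Square roots of 8 mod 17: 5 and 12 (since 5² = 25 ≡ 8).

5, 12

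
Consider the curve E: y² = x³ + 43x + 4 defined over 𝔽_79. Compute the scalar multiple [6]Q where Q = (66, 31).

Double-and-add on 6 = (110)₂. Start with Q = (66, 31) for the leading 1-bit.
double: tangent at (66, 31): λ = (3·66² + 43)/(2·31) ≡ 76/62. 62⁻¹ ≡ 65 (mod 79), so λ ≡ 76·65 ≡ 42.
  x = λ² - 66 - 66 = 1764 - 132 ≡ 52; y = λ·(66 - 52) - 31 ≡ 4. → (52, 4)
add Q: (52, 4) + (66, 31). λ = (31 - 4)/(66 - 52) ≡ 27/14 mod 79. 14⁻¹ ≡ 17 (mod 79), so λ ≡ 64.
  x = λ² - 52 - 66 = 4096 - 118 ≡ 28; y = λ·(52 - 28) - 4 ≡ 31. → (28, 31)
double: tangent at (28, 31): λ = (3·28² + 43)/(2·31) ≡ 25/62. 62⁻¹ ≡ 65 (mod 79), so λ ≡ 25·65 ≡ 45.
  x = λ² - 28 - 28 = 2025 - 56 ≡ 73; y = λ·(28 - 73) - 31 ≡ 77. → (73, 77)

(73, 77)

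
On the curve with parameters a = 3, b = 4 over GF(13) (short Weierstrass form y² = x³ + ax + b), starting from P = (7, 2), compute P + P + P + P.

(0, 2)

Double-and-add on 4 = (100)₂. Start with P = (7, 2) for the leading 1-bit.
double: tangent at (7, 2): λ = (3·7² + 3)/(2·2) ≡ 7/4. 4⁻¹ ≡ 10 (mod 13), so λ ≡ 7·10 ≡ 5.
  x = λ² - 7 - 7 = 25 - 14 ≡ 11; y = λ·(7 - 11) - 2 ≡ 4. → (11, 4)
double: tangent at (11, 4): λ = (3·11² + 3)/(2·4) ≡ 2/8. 8⁻¹ ≡ 5 (mod 13), so λ ≡ 2·5 ≡ 10.
  x = λ² - 11 - 11 = 100 - 22 ≡ 0; y = λ·(11 - 0) - 4 ≡ 2. → (0, 2)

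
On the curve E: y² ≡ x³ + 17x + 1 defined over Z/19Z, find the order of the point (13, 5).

8

2P: tangent at (13, 5): λ = (3·13² + 17)/(2·5) ≡ 11/10. 10⁻¹ ≡ 2 (mod 19) since 10·2 = 20 ≡ 1, so λ ≡ 11·2 ≡ 3.
  x = λ² - 13 - 13 = 9 - 26 ≡ 2; y = λ·(13 - 2) - 5 ≡ 9. → (2, 9)
3P: (2, 9) + (13, 5). λ = (5 - 9)/(13 - 2) ≡ 15/11 mod 19. 11⁻¹ ≡ 7 (mod 19), so λ ≡ 10.
  x = λ² - 2 - 13 = 100 - 15 ≡ 9; y = λ·(2 - 9) - 9 ≡ 16. → (9, 16)
4P: (9, 16) + (13, 5). λ = (5 - 16)/(13 - 9) ≡ 8/4 mod 19. 4⁻¹ ≡ 5 (mod 19), so λ ≡ 2.
  x = λ² - 9 - 13 = 4 - 22 ≡ 1; y = λ·(9 - 1) - 16 ≡ 0. → (1, 0)
5P: (1, 0) + (13, 5). λ = (5 - 0)/(13 - 1) ≡ 5/12 mod 19. 12⁻¹ ≡ 8 (mod 19) since 12·8 = 96 ≡ 1, so λ ≡ 2.
  x = λ² - 1 - 13 = 4 - 14 ≡ 9; y = λ·(1 - 9) - 0 ≡ 3. → (9, 3)
6P: (9, 3) + (13, 5). λ = (5 - 3)/(13 - 9) ≡ 2/4 mod 19. 4⁻¹ ≡ 5 (mod 19), so λ ≡ 10.
  x = λ² - 9 - 13 = 100 - 22 ≡ 2; y = λ·(9 - 2) - 3 ≡ 10. → (2, 10)
7P: (2, 10) + (13, 5). λ = (5 - 10)/(13 - 2) ≡ 14/11 mod 19. 11⁻¹ ≡ 7 (mod 19), so λ ≡ 3.
  x = λ² - 2 - 13 = 9 - 15 ≡ 13; y = λ·(2 - 13) - 10 ≡ 14. → (13, 14)
8P: (13, 14) + (13, 5): same x and y₁ ≡ -y₂, so the sum is O.
8P = O, so the order is 8.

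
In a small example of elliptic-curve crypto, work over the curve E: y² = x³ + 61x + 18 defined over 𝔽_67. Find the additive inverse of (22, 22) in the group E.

(22, 45)

-(22, 22) = (22, -22 mod 67) = (22, 45).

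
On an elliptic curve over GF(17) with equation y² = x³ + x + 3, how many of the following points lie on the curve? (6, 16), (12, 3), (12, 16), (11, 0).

1

(6, 16): 16² ≡ 1, rhs ≡ 4 → off.
(12, 3): 3² ≡ 9, rhs ≡ 9 → on.
(12, 16): 16² ≡ 1, rhs ≡ 9 → off.
(11, 0): 0² ≡ 0, rhs ≡ 2 → off.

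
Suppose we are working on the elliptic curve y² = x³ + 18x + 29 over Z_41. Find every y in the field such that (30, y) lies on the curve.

none

x³ + 18x + 29 = 27569 ≡ 17 (mod 41).
17 is a non-residue mod 41; no y exists.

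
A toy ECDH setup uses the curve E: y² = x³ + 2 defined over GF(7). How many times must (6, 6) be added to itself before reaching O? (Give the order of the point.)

2P: tangent at (6, 6): λ = (3·6² + 0)/(2·6) ≡ 3/5. 5⁻¹ ≡ 3 (mod 7) since 5·3 = 15 ≡ 1, so λ ≡ 3·3 ≡ 2.
  x = λ² - 6 - 6 = 4 - 12 ≡ 6; y = λ·(6 - 6) - 6 ≡ 1. → (6, 1)
3P: (6, 1) + (6, 6): same x and y₁ ≡ -y₂, so the sum is O.
3P = O, so the order is 3.

3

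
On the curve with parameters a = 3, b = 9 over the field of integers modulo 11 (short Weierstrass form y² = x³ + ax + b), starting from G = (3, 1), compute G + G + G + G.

(6, 10)

Repeated addition: build up to 4G.
2G: tangent at (3, 1): λ = (3·3² + 3)/(2·1) ≡ 8/2. 2⁻¹ ≡ 6 (mod 11), so λ ≡ 8·6 ≡ 4.
  x = λ² - 3 - 3 = 16 - 6 ≡ 10; y = λ·(3 - 10) - 1 ≡ 4. → (10, 4)
3G: (10, 4) + (3, 1). λ = (1 - 4)/(3 - 10) ≡ 8/4 mod 11. 4⁻¹ ≡ 3 (mod 11), so λ ≡ 2.
  x = λ² - 10 - 3 = 4 - 13 ≡ 2; y = λ·(10 - 2) - 4 ≡ 1. → (2, 1)
4G: (2, 1) + (3, 1). λ = (1 - 1)/(3 - 2) ≡ 0/1 mod 11. 1⁻¹ ≡ 1 (mod 11), so λ ≡ 0.
  x = λ² - 2 - 3 = 0 - 5 ≡ 6; y = λ·(2 - 6) - 1 ≡ 10. → (6, 10)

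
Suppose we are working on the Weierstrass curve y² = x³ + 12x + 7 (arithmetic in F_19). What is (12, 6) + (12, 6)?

(15, 16)

tangent at (12, 6): λ = (3·12² + 12)/(2·6) ≡ 7/12. 12⁻¹ ≡ 8 (mod 19) since 12·8 = 96 ≡ 1, so λ ≡ 7·8 ≡ 18.
  x = λ² - 12 - 12 = 324 - 24 ≡ 15; y = λ·(12 - 15) - 6 ≡ 16. → (15, 16)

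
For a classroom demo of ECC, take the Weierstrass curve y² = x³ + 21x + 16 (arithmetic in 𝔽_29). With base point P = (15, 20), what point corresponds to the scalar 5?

Double-and-add on 5 = (101)₂. Start with P = (15, 20) for the leading 1-bit.
double: tangent at (15, 20): λ = (3·15² + 21)/(2·20) ≡ 0/11. 11⁻¹ ≡ 8 (mod 29), so λ ≡ 0·8 ≡ 0.
  x = λ² - 15 - 15 = 0 - 30 ≡ 28; y = λ·(15 - 28) - 20 ≡ 9. → (28, 9)
double: tangent at (28, 9): λ = (3·28² + 21)/(2·9) ≡ 24/18. 18⁻¹ ≡ 21 (mod 29) since 18·21 = 378 ≡ 1, so λ ≡ 24·21 ≡ 11.
  x = λ² - 28 - 28 = 121 - 56 ≡ 7; y = λ·(28 - 7) - 9 ≡ 19. → (7, 19)
add P: (7, 19) + (15, 20). λ = (20 - 19)/(15 - 7) ≡ 1/8 mod 29. 8⁻¹ ≡ 11 (mod 29) since 8·11 = 88 ≡ 1, so λ ≡ 11.
  x = λ² - 7 - 15 = 121 - 22 ≡ 12; y = λ·(7 - 12) - 19 ≡ 13. → (12, 13)

(12, 13)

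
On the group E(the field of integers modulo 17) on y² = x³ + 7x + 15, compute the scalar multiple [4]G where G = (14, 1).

Repeated addition: build up to 4G.
2G: tangent at (14, 1): λ = (3·14² + 7)/(2·1) ≡ 0/2. 2⁻¹ ≡ 9 (mod 17), so λ ≡ 0·9 ≡ 0.
  x = λ² - 14 - 14 = 0 - 28 ≡ 6; y = λ·(14 - 6) - 1 ≡ 16. → (6, 16)
3G: (6, 16) + (14, 1). λ = (1 - 16)/(14 - 6) ≡ 2/8 mod 17. 8⁻¹ ≡ 15 (mod 17), so λ ≡ 13.
  x = λ² - 6 - 14 = 169 - 20 ≡ 13; y = λ·(6 - 13) - 16 ≡ 12. → (13, 12)
4G: (13, 12) + (14, 1). λ = (1 - 12)/(14 - 13) ≡ 6/1 mod 17. 1⁻¹ ≡ 1 (mod 17), so λ ≡ 6.
  x = λ² - 13 - 14 = 36 - 27 ≡ 9; y = λ·(13 - 9) - 12 ≡ 12. → (9, 12)

(9, 12)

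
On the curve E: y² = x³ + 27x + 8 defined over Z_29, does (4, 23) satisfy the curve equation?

no

y² = 23² ≡ 7; x³ + 27x + 8 = 180 ≡ 6 (mod 29). 7 ≠ 6.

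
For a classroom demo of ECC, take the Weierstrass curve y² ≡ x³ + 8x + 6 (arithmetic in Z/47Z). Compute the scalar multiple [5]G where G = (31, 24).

(4, 33)

Double-and-add on 5 = (101)₂. Start with G = (31, 24) for the leading 1-bit.
double: tangent at (31, 24): λ = (3·31² + 8)/(2·24) ≡ 24/1. 1⁻¹ ≡ 1 (mod 47), so λ ≡ 24·1 ≡ 24.
  x = λ² - 31 - 31 = 576 - 62 ≡ 44; y = λ·(31 - 44) - 24 ≡ 40. → (44, 40)
double: tangent at (44, 40): λ = (3·44² + 8)/(2·40) ≡ 35/33. 33⁻¹ ≡ 10 (mod 47) since 33·10 = 330 ≡ 1, so λ ≡ 35·10 ≡ 21.
  x = λ² - 44 - 44 = 441 - 88 ≡ 24; y = λ·(44 - 24) - 40 ≡ 4. → (24, 4)
add G: (24, 4) + (31, 24). λ = (24 - 4)/(31 - 24) ≡ 20/7 mod 47. 7⁻¹ ≡ 27 (mod 47) since 7·27 = 189 ≡ 1, so λ ≡ 23.
  x = λ² - 24 - 31 = 529 - 55 ≡ 4; y = λ·(24 - 4) - 4 ≡ 33. → (4, 33)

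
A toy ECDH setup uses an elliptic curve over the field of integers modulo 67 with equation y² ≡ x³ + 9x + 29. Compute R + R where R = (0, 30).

tangent at (0, 30): λ = (3·0² + 9)/(2·30) ≡ 9/60. 60⁻¹ ≡ 19 (mod 67), so λ ≡ 9·19 ≡ 37.
  x = λ² - 0 - 0 = 1369 - 0 ≡ 29; y = λ·(0 - 29) - 30 ≡ 36. → (29, 36)

(29, 36)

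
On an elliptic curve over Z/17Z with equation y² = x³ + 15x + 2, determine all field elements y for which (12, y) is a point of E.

none

x³ + 15x + 2 = 1910 ≡ 6 (mod 17).
6 is a non-residue mod 17; no y exists.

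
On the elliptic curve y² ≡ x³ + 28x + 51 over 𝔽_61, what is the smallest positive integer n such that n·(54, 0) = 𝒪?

2

2P: (54, 0) + (54, 0): same x and y₁ ≡ -y₂, so the sum is 𝒪.
2P = 𝒪, so the order is 2.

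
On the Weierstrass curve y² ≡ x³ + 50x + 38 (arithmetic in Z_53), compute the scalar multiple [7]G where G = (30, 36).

Repeated addition: build up to 7G.
2G: tangent at (30, 36): λ = (3·30² + 50)/(2·36) ≡ 47/19. 19⁻¹ ≡ 14 (mod 53), so λ ≡ 47·14 ≡ 22.
  x = λ² - 30 - 30 = 484 - 60 ≡ 0; y = λ·(30 - 0) - 36 ≡ 41. → (0, 41)
3G: (0, 41) + (30, 36). λ = (36 - 41)/(30 - 0) ≡ 48/30 mod 53. 30⁻¹ ≡ 23 (mod 53), so λ ≡ 44.
  x = λ² - 0 - 30 = 1936 - 30 ≡ 51; y = λ·(0 - 51) - 41 ≡ 47. → (51, 47)
4G: (51, 47) + (30, 36). λ = (36 - 47)/(30 - 51) ≡ 42/32 mod 53. 32⁻¹ ≡ 5 (mod 53), so λ ≡ 51.
  x = λ² - 51 - 30 = 2601 - 81 ≡ 29; y = λ·(51 - 29) - 47 ≡ 15. → (29, 15)
5G: (29, 15) + (30, 36). λ = (36 - 15)/(30 - 29) ≡ 21/1 mod 53. 1⁻¹ ≡ 1 (mod 53) since 1·1 = 1 ≡ 1, so λ ≡ 21.
  x = λ² - 29 - 30 = 441 - 59 ≡ 11; y = λ·(29 - 11) - 15 ≡ 45. → (11, 45)
6G: (11, 45) + (30, 36). λ = (36 - 45)/(30 - 11) ≡ 44/19 mod 53. 19⁻¹ ≡ 14 (mod 53), so λ ≡ 33.
  x = λ² - 11 - 30 = 1089 - 41 ≡ 41; y = λ·(11 - 41) - 45 ≡ 25. → (41, 25)
7G: (41, 25) + (30, 36). λ = (36 - 25)/(30 - 41) ≡ 11/42 mod 53. 42⁻¹ ≡ 24 (mod 53), so λ ≡ 52.
  x = λ² - 41 - 30 = 2704 - 71 ≡ 36; y = λ·(41 - 36) - 25 ≡ 23. → (36, 23)

(36, 23)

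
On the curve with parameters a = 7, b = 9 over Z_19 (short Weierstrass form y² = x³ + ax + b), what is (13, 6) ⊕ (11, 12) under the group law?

(13, 6) + (11, 12). λ = (12 - 6)/(11 - 13) ≡ 6/17 mod 19. 17⁻¹ ≡ 9 (mod 19) since 17·9 = 153 ≡ 1, so λ ≡ 16.
  x = λ² - 13 - 11 = 256 - 24 ≡ 4; y = λ·(13 - 4) - 6 ≡ 5. → (4, 5)

(4, 5)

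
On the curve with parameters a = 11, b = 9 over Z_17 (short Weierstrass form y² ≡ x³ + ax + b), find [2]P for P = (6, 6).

tangent at (6, 6): λ = (3·6² + 11)/(2·6) ≡ 0/12. 12⁻¹ ≡ 10 (mod 17) since 12·10 = 120 ≡ 1, so λ ≡ 0·10 ≡ 0.
  x = λ² - 6 - 6 = 0 - 12 ≡ 5; y = λ·(6 - 5) - 6 ≡ 11. → (5, 11)

(5, 11)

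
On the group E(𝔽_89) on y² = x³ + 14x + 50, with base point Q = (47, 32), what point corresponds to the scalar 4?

Double-and-add on 4 = (100)₂. Start with Q = (47, 32) for the leading 1-bit.
double: tangent at (47, 32): λ = (3·47² + 14)/(2·32) ≡ 55/64. 64⁻¹ ≡ 32 (mod 89), so λ ≡ 55·32 ≡ 69.
  x = λ² - 47 - 47 = 4761 - 94 ≡ 39; y = λ·(47 - 39) - 32 ≡ 75. → (39, 75)
double: tangent at (39, 75): λ = (3·39² + 14)/(2·75) ≡ 38/61. 61⁻¹ ≡ 54 (mod 89), so λ ≡ 38·54 ≡ 5.
  x = λ² - 39 - 39 = 25 - 78 ≡ 36; y = λ·(39 - 36) - 75 ≡ 29. → (36, 29)

(36, 29)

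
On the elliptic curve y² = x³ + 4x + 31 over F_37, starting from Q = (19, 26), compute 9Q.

(6, 7)

Repeated addition: build up to 9Q.
2Q: tangent at (19, 26): λ = (3·19² + 4)/(2·26) ≡ 14/15. 15⁻¹ ≡ 5 (mod 37) since 15·5 = 75 ≡ 1, so λ ≡ 14·5 ≡ 33.
  x = λ² - 19 - 19 = 1089 - 38 ≡ 15; y = λ·(19 - 15) - 26 ≡ 32. → (15, 32)
3Q: (15, 32) + (19, 26). λ = (26 - 32)/(19 - 15) ≡ 31/4 mod 37. 4⁻¹ ≡ 28 (mod 37), so λ ≡ 17.
  x = λ² - 15 - 19 = 289 - 34 ≡ 33; y = λ·(15 - 33) - 32 ≡ 32. → (33, 32)
4Q: (33, 32) + (19, 26). λ = (26 - 32)/(19 - 33) ≡ 31/23 mod 37. 23⁻¹ ≡ 29 (mod 37), so λ ≡ 11.
  x = λ² - 33 - 19 = 121 - 52 ≡ 32; y = λ·(33 - 32) - 32 ≡ 16. → (32, 16)
5Q: (32, 16) + (19, 26). λ = (26 - 16)/(19 - 32) ≡ 10/24 mod 37. 24⁻¹ ≡ 17 (mod 37) since 24·17 = 408 ≡ 1, so λ ≡ 22.
  x = λ² - 32 - 19 = 484 - 51 ≡ 26; y = λ·(32 - 26) - 16 ≡ 5. → (26, 5)
6Q: (26, 5) + (19, 26). λ = (26 - 5)/(19 - 26) ≡ 21/30 mod 37. 30⁻¹ ≡ 21 (mod 37) since 30·21 = 630 ≡ 1, so λ ≡ 34.
  x = λ² - 26 - 19 = 1156 - 45 ≡ 1; y = λ·(26 - 1) - 5 ≡ 31. → (1, 31)
7Q: (1, 31) + (19, 26). λ = (26 - 31)/(19 - 1) ≡ 32/18 mod 37. 18⁻¹ ≡ 35 (mod 37), so λ ≡ 10.
  x = λ² - 1 - 19 = 100 - 20 ≡ 6; y = λ·(1 - 6) - 31 ≡ 30. → (6, 30)
8Q: (6, 30) + (19, 26). λ = (26 - 30)/(19 - 6) ≡ 33/13 mod 37. 13⁻¹ ≡ 20 (mod 37) since 13·20 = 260 ≡ 1, so λ ≡ 31.
  x = λ² - 6 - 19 = 961 - 25 ≡ 11; y = λ·(6 - 11) - 30 ≡ 0. → (11, 0)
9Q: (11, 0) + (19, 26). λ = (26 - 0)/(19 - 11) ≡ 26/8 mod 37. 8⁻¹ ≡ 14 (mod 37), so λ ≡ 31.
  x = λ² - 11 - 19 = 961 - 30 ≡ 6; y = λ·(11 - 6) - 0 ≡ 7. → (6, 7)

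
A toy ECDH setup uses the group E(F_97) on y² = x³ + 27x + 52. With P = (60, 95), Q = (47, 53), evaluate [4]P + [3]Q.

(89, 10)

First 4P:
Repeated addition: build up to 4P.
2P: tangent at (60, 95): λ = (3·60² + 27)/(2·95) ≡ 60/93. 93⁻¹ ≡ 24 (mod 97), so λ ≡ 60·24 ≡ 82.
  x = λ² - 60 - 60 = 6724 - 120 ≡ 8; y = λ·(60 - 8) - 95 ≡ 95. → (8, 95)
3P: (8, 95) + (60, 95). λ = (95 - 95)/(60 - 8) ≡ 0/52 mod 97. 52⁻¹ ≡ 28 (mod 97) since 52·28 = 1456 ≡ 1, so λ ≡ 0.
  x = λ² - 8 - 60 = 0 - 68 ≡ 29; y = λ·(8 - 29) - 95 ≡ 2. → (29, 2)
4P: (29, 2) + (60, 95). λ = (95 - 2)/(60 - 29) ≡ 93/31 mod 97. 31⁻¹ ≡ 72 (mod 97), so λ ≡ 3.
  x = λ² - 29 - 60 = 9 - 89 ≡ 17; y = λ·(29 - 17) - 2 ≡ 34. → (17, 34)
4P = (17, 34).
Next 3Q:
Repeated addition: build up to 3Q.
2Q: tangent at (47, 53): λ = (3·47² + 27)/(2·53) ≡ 58/9. 9⁻¹ ≡ 54 (mod 97), so λ ≡ 58·54 ≡ 28.
  x = λ² - 47 - 47 = 784 - 94 ≡ 11; y = λ·(47 - 11) - 53 ≡ 82. → (11, 82)
3Q: (11, 82) + (47, 53). λ = (53 - 82)/(47 - 11) ≡ 68/36 mod 97. 36⁻¹ ≡ 62 (mod 97) since 36·62 = 2232 ≡ 1, so λ ≡ 45.
  x = λ² - 11 - 47 = 2025 - 58 ≡ 27; y = λ·(11 - 27) - 82 ≡ 71. → (27, 71)
3Q = (27, 71).
Finally 4P + 3Q:
(17, 34) + (27, 71). λ = (71 - 34)/(27 - 17) ≡ 37/10 mod 97. 10⁻¹ ≡ 68 (mod 97) since 10·68 = 680 ≡ 1, so λ ≡ 91.
  x = λ² - 17 - 27 = 8281 - 44 ≡ 89; y = λ·(17 - 89) - 34 ≡ 10. → (89, 10)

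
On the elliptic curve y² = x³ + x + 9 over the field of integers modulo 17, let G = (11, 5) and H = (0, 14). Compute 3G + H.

First 3G:
Repeated addition: build up to 3G.
2G: tangent at (11, 5): λ = (3·11² + 1)/(2·5) ≡ 7/10. 10⁻¹ ≡ 12 (mod 17) since 10·12 = 120 ≡ 1, so λ ≡ 7·12 ≡ 16.
  x = λ² - 11 - 11 = 256 - 22 ≡ 13; y = λ·(11 - 13) - 5 ≡ 14. → (13, 14)
3G: (13, 14) + (11, 5). λ = (5 - 14)/(11 - 13) ≡ 8/15 mod 17. 15⁻¹ ≡ 8 (mod 17), so λ ≡ 13.
  x = λ² - 13 - 11 = 169 - 24 ≡ 9; y = λ·(13 - 9) - 14 ≡ 4. → (9, 4)
3G = (9, 4).
Finally 3G + H:
(9, 4) + (0, 14). λ = (14 - 4)/(0 - 9) ≡ 10/8 mod 17. 8⁻¹ ≡ 15 (mod 17) since 8·15 = 120 ≡ 1, so λ ≡ 14.
  x = λ² - 9 - 0 = 196 - 9 ≡ 0; y = λ·(9 - 0) - 4 ≡ 3. → (0, 3)

(0, 3)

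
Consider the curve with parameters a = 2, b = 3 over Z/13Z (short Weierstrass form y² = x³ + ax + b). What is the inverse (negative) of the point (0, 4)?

(0, 9)

-(0, 4) = (0, -4 mod 13) = (0, 9).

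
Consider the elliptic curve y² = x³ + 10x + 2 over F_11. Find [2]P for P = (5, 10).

tangent at (5, 10): λ = (3·5² + 10)/(2·10) ≡ 8/9. 9⁻¹ ≡ 5 (mod 11), so λ ≡ 8·5 ≡ 7.
  x = λ² - 5 - 5 = 49 - 10 ≡ 6; y = λ·(5 - 6) - 10 ≡ 5. → (6, 5)

(6, 5)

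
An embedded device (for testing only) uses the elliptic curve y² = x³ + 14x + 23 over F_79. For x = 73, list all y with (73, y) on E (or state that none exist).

none

x³ + 14x + 23 = 390062 ≡ 39 (mod 79).
39 is a non-residue mod 79; no y exists.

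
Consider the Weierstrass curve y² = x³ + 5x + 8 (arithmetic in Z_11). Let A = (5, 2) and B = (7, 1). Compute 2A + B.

First 2A:
Repeated addition: build up to 2A.
2A: tangent at (5, 2): λ = (3·5² + 5)/(2·2) ≡ 3/4. 4⁻¹ ≡ 3 (mod 11) since 4·3 = 12 ≡ 1, so λ ≡ 3·3 ≡ 9.
  x = λ² - 5 - 5 = 81 - 10 ≡ 5; y = λ·(5 - 5) - 2 ≡ 9. → (5, 9)
2A = (5, 9).
Finally 2A + B:
(5, 9) + (7, 1). λ = (1 - 9)/(7 - 5) ≡ 3/2 mod 11. 2⁻¹ ≡ 6 (mod 11), so λ ≡ 7.
  x = λ² - 5 - 7 = 49 - 12 ≡ 4; y = λ·(5 - 4) - 9 ≡ 9. → (4, 9)

(4, 9)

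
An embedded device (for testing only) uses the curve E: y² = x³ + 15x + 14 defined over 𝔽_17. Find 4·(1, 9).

(4, 11)

Write P = (1, 9).
Repeated addition: build up to 4P.
2P: tangent at (1, 9): λ = (3·1² + 15)/(2·9) ≡ 1/1. 1⁻¹ ≡ 1 (mod 17) since 1·1 = 1 ≡ 1, so λ ≡ 1·1 ≡ 1.
  x = λ² - 1 - 1 = 1 - 2 ≡ 16; y = λ·(1 - 16) - 9 ≡ 10. → (16, 10)
3P: (16, 10) + (1, 9). λ = (9 - 10)/(1 - 16) ≡ 16/2 mod 17. 2⁻¹ ≡ 9 (mod 17) since 2·9 = 18 ≡ 1, so λ ≡ 8.
  x = λ² - 16 - 1 = 64 - 17 ≡ 13; y = λ·(16 - 13) - 10 ≡ 14. → (13, 14)
4P: (13, 14) + (1, 9). λ = (9 - 14)/(1 - 13) ≡ 12/5 mod 17. 5⁻¹ ≡ 7 (mod 17), so λ ≡ 16.
  x = λ² - 13 - 1 = 256 - 14 ≡ 4; y = λ·(13 - 4) - 14 ≡ 11. → (4, 11)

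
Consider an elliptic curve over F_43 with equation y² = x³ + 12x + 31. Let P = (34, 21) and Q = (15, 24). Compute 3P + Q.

(17, 26)

First 3P:
Repeated addition: build up to 3P.
2P: tangent at (34, 21): λ = (3·34² + 12)/(2·21) ≡ 40/42. 42⁻¹ ≡ 42 (mod 43) since 42·42 = 1764 ≡ 1, so λ ≡ 40·42 ≡ 3.
  x = λ² - 34 - 34 = 9 - 68 ≡ 27; y = λ·(34 - 27) - 21 ≡ 0. → (27, 0)
3P: (27, 0) + (34, 21). λ = (21 - 0)/(34 - 27) ≡ 21/7 mod 43. 7⁻¹ ≡ 37 (mod 43), so λ ≡ 3.
  x = λ² - 27 - 34 = 9 - 61 ≡ 34; y = λ·(27 - 34) - 0 ≡ 22. → (34, 22)
3P = (34, 22).
Finally 3P + Q:
(34, 22) + (15, 24). λ = (24 - 22)/(15 - 34) ≡ 2/24 mod 43. 24⁻¹ ≡ 9 (mod 43), so λ ≡ 18.
  x = λ² - 34 - 15 = 324 - 49 ≡ 17; y = λ·(34 - 17) - 22 ≡ 26. → (17, 26)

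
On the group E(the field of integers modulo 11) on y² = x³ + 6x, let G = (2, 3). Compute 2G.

tangent at (2, 3): λ = (3·2² + 6)/(2·3) ≡ 7/6. 6⁻¹ ≡ 2 (mod 11) since 6·2 = 12 ≡ 1, so λ ≡ 7·2 ≡ 3.
  x = λ² - 2 - 2 = 9 - 4 ≡ 5; y = λ·(2 - 5) - 3 ≡ 10. → (5, 10)

(5, 10)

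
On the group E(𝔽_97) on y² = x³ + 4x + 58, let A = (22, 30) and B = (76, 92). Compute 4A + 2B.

(19, 94)

First 4A:
Double-and-add on 4 = (100)₂. Start with A = (22, 30) for the leading 1-bit.
double: tangent at (22, 30): λ = (3·22² + 4)/(2·30) ≡ 1/60. 60⁻¹ ≡ 76 (mod 97), so λ ≡ 1·76 ≡ 76.
  x = λ² - 22 - 22 = 5776 - 44 ≡ 9; y = λ·(22 - 9) - 30 ≡ 85. → (9, 85)
double: tangent at (9, 85): λ = (3·9² + 4)/(2·85) ≡ 53/73. 73⁻¹ ≡ 4 (mod 97), so λ ≡ 53·4 ≡ 18.
  x = λ² - 9 - 9 = 324 - 18 ≡ 15; y = λ·(9 - 15) - 85 ≡ 1. → (15, 1)
4A = (15, 1).
Next 2B:
Repeated addition: build up to 2B.
2B: tangent at (76, 92): λ = (3·76² + 4)/(2·92) ≡ 66/87. 87⁻¹ ≡ 29 (mod 97), so λ ≡ 66·29 ≡ 71.
  x = λ² - 76 - 76 = 5041 - 152 ≡ 39; y = λ·(76 - 39) - 92 ≡ 13. → (39, 13)
2B = (39, 13).
Finally 4A + 2B:
(15, 1) + (39, 13). λ = (13 - 1)/(39 - 15) ≡ 12/24 mod 97. 24⁻¹ ≡ 93 (mod 97) since 24·93 = 2232 ≡ 1, so λ ≡ 49.
  x = λ² - 15 - 39 = 2401 - 54 ≡ 19; y = λ·(15 - 19) - 1 ≡ 94. → (19, 94)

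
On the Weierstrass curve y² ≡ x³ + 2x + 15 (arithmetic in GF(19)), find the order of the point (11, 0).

2P: (11, 0) + (11, 0): same x and y₁ ≡ -y₂, so the sum is O.
2P = O, so the order is 2.

2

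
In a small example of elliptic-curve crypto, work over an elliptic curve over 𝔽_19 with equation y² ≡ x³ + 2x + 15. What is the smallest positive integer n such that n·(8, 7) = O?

4

2P: tangent at (8, 7): λ = (3·8² + 2)/(2·7) ≡ 4/14. 14⁻¹ ≡ 15 (mod 19), so λ ≡ 4·15 ≡ 3.
  x = λ² - 8 - 8 = 9 - 16 ≡ 12; y = λ·(8 - 12) - 7 ≡ 0. → (12, 0)
3P: (12, 0) + (8, 7). λ = (7 - 0)/(8 - 12) ≡ 7/15 mod 19. 15⁻¹ ≡ 14 (mod 19) since 15·14 = 210 ≡ 1, so λ ≡ 3.
  x = λ² - 12 - 8 = 9 - 20 ≡ 8; y = λ·(12 - 8) - 0 ≡ 12. → (8, 12)
4P: (8, 12) + (8, 7): same x and y₁ ≡ -y₂, so the sum is O.
4P = O, so the order is 4.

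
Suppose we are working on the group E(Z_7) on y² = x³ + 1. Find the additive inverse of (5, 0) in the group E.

-(5, 0) = (5, -0 mod 7) = (5, 0).

(5, 0)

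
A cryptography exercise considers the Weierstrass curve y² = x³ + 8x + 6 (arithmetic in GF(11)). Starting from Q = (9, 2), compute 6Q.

Double-and-add on 6 = (110)₂. Start with Q = (9, 2) for the leading 1-bit.
double: tangent at (9, 2): λ = (3·9² + 8)/(2·2) ≡ 9/4. 4⁻¹ ≡ 3 (mod 11) since 4·3 = 12 ≡ 1, so λ ≡ 9·3 ≡ 5.
  x = λ² - 9 - 9 = 25 - 18 ≡ 7; y = λ·(9 - 7) - 2 ≡ 8. → (7, 8)
add Q: (7, 8) + (9, 2). λ = (2 - 8)/(9 - 7) ≡ 5/2 mod 11. 2⁻¹ ≡ 6 (mod 11) since 2·6 = 12 ≡ 1, so λ ≡ 8.
  x = λ² - 7 - 9 = 64 - 16 ≡ 4; y = λ·(7 - 4) - 8 ≡ 5. → (4, 5)
double: tangent at (4, 5): λ = (3·4² + 8)/(2·5) ≡ 1/10. 10⁻¹ ≡ 10 (mod 11) since 10·10 = 100 ≡ 1, so λ ≡ 1·10 ≡ 10.
  x = λ² - 4 - 4 = 100 - 8 ≡ 4; y = λ·(4 - 4) - 5 ≡ 6. → (4, 6)

(4, 6)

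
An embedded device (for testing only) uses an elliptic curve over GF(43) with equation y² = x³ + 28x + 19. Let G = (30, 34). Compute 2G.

(23, 4)

tangent at (30, 34): λ = (3·30² + 28)/(2·34) ≡ 19/25. 25⁻¹ ≡ 31 (mod 43) since 25·31 = 775 ≡ 1, so λ ≡ 19·31 ≡ 30.
  x = λ² - 30 - 30 = 900 - 60 ≡ 23; y = λ·(30 - 23) - 34 ≡ 4. → (23, 4)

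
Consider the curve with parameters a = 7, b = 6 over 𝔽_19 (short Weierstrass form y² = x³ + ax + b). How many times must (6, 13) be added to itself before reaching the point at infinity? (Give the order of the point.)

2P: tangent at (6, 13): λ = (3·6² + 7)/(2·13) ≡ 1/7. 7⁻¹ ≡ 11 (mod 19), so λ ≡ 1·11 ≡ 11.
  x = λ² - 6 - 6 = 121 - 12 ≡ 14; y = λ·(6 - 14) - 13 ≡ 13. → (14, 13)
3P: (14, 13) + (6, 13). λ = (13 - 13)/(6 - 14) ≡ 0/11 mod 19. 11⁻¹ ≡ 7 (mod 19), so λ ≡ 0.
  x = λ² - 14 - 6 = 0 - 20 ≡ 18; y = λ·(14 - 18) - 13 ≡ 6. → (18, 6)
4P: (18, 6) + (6, 13). λ = (13 - 6)/(6 - 18) ≡ 7/7 mod 19. 7⁻¹ ≡ 11 (mod 19), so λ ≡ 1.
  x = λ² - 18 - 6 = 1 - 24 ≡ 15; y = λ·(18 - 15) - 6 ≡ 16. → (15, 16)
5P: (15, 16) + (6, 13). λ = (13 - 16)/(6 - 15) ≡ 16/10 mod 19. 10⁻¹ ≡ 2 (mod 19) since 10·2 = 20 ≡ 1, so λ ≡ 13.
  x = λ² - 15 - 6 = 169 - 21 ≡ 15; y = λ·(15 - 15) - 16 ≡ 3. → (15, 3)
6P: (15, 3) + (6, 13). λ = (13 - 3)/(6 - 15) ≡ 10/10 mod 19. 10⁻¹ ≡ 2 (mod 19), so λ ≡ 1.
  x = λ² - 15 - 6 = 1 - 21 ≡ 18; y = λ·(15 - 18) - 3 ≡ 13. → (18, 13)
7P: (18, 13) + (6, 13). λ = (13 - 13)/(6 - 18) ≡ 0/7 mod 19. 7⁻¹ ≡ 11 (mod 19), so λ ≡ 0.
  x = λ² - 18 - 6 = 0 - 24 ≡ 14; y = λ·(18 - 14) - 13 ≡ 6. → (14, 6)
8P: (14, 6) + (6, 13). λ = (13 - 6)/(6 - 14) ≡ 7/11 mod 19. 11⁻¹ ≡ 7 (mod 19) since 11·7 = 77 ≡ 1, so λ ≡ 11.
  x = λ² - 14 - 6 = 121 - 20 ≡ 6; y = λ·(14 - 6) - 6 ≡ 6. → (6, 6)
9P: (6, 6) + (6, 13): same x and y₁ ≡ -y₂, so the sum is the point at infinity.
9P = the point at infinity, so the order is 9.

9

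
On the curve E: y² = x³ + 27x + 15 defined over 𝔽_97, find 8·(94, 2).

(73, 44)

Write Q = (94, 2).
Double-and-add on 8 = (1000)₂. Start with Q = (94, 2) for the leading 1-bit.
double: tangent at (94, 2): λ = (3·94² + 27)/(2·2) ≡ 54/4. 4⁻¹ ≡ 73 (mod 97), so λ ≡ 54·73 ≡ 62.
  x = λ² - 94 - 94 = 3844 - 188 ≡ 67; y = λ·(94 - 67) - 2 ≡ 23. → (67, 23)
double: tangent at (67, 23): λ = (3·67² + 27)/(2·23) ≡ 11/46. 46⁻¹ ≡ 19 (mod 97) since 46·19 = 874 ≡ 1, so λ ≡ 11·19 ≡ 15.
  x = λ² - 67 - 67 = 225 - 134 ≡ 91; y = λ·(67 - 91) - 23 ≡ 5. → (91, 5)
double: tangent at (91, 5): λ = (3·91² + 27)/(2·5) ≡ 38/10. 10⁻¹ ≡ 68 (mod 97), so λ ≡ 38·68 ≡ 62.
  x = λ² - 91 - 91 = 3844 - 182 ≡ 73; y = λ·(91 - 73) - 5 ≡ 44. → (73, 44)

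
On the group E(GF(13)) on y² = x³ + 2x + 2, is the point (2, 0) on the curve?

no

y² = 0² ≡ 0; x³ + 2x + 2 = 14 ≡ 1 (mod 13). 0 ≠ 1.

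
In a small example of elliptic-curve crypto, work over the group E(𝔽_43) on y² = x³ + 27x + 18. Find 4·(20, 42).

Write Q = (20, 42).
Double-and-add on 4 = (100)₂. Start with Q = (20, 42) for the leading 1-bit.
double: tangent at (20, 42): λ = (3·20² + 27)/(2·42) ≡ 23/41. 41⁻¹ ≡ 21 (mod 43) since 41·21 = 861 ≡ 1, so λ ≡ 23·21 ≡ 10.
  x = λ² - 20 - 20 = 100 - 40 ≡ 17; y = λ·(20 - 17) - 42 ≡ 31. → (17, 31)
double: tangent at (17, 31): λ = (3·17² + 27)/(2·31) ≡ 34/19. 19⁻¹ ≡ 34 (mod 43), so λ ≡ 34·34 ≡ 38.
  x = λ² - 17 - 17 = 1444 - 34 ≡ 34; y = λ·(17 - 34) - 31 ≡ 11. → (34, 11)

(34, 11)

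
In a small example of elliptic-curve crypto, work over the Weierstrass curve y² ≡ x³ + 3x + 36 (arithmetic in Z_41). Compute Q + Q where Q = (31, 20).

tangent at (31, 20): λ = (3·31² + 3)/(2·20) ≡ 16/40. 40⁻¹ ≡ 40 (mod 41) since 40·40 = 1600 ≡ 1, so λ ≡ 16·40 ≡ 25.
  x = λ² - 31 - 31 = 625 - 62 ≡ 30; y = λ·(31 - 30) - 20 ≡ 5. → (30, 5)

(30, 5)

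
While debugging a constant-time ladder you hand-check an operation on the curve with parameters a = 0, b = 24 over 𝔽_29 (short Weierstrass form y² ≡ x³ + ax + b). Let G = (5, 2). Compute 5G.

(22, 0)

Double-and-add on 5 = (101)₂. Start with G = (5, 2) for the leading 1-bit.
double: tangent at (5, 2): λ = (3·5² + 0)/(2·2) ≡ 17/4. 4⁻¹ ≡ 22 (mod 29), so λ ≡ 17·22 ≡ 26.
  x = λ² - 5 - 5 = 676 - 10 ≡ 28; y = λ·(5 - 28) - 2 ≡ 9. → (28, 9)
double: tangent at (28, 9): λ = (3·28² + 0)/(2·9) ≡ 3/18. 18⁻¹ ≡ 21 (mod 29) since 18·21 = 378 ≡ 1, so λ ≡ 3·21 ≡ 5.
  x = λ² - 28 - 28 = 25 - 56 ≡ 27; y = λ·(28 - 27) - 9 ≡ 25. → (27, 25)
add G: (27, 25) + (5, 2). λ = (2 - 25)/(5 - 27) ≡ 6/7 mod 29. 7⁻¹ ≡ 25 (mod 29), so λ ≡ 5.
  x = λ² - 27 - 5 = 25 - 32 ≡ 22; y = λ·(27 - 22) - 25 ≡ 0. → (22, 0)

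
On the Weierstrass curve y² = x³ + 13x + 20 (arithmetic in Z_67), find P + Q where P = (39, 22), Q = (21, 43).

(39, 22) + (21, 43). λ = (43 - 22)/(21 - 39) ≡ 21/49 mod 67. 49⁻¹ ≡ 26 (mod 67), so λ ≡ 10.
  x = λ² - 39 - 21 = 100 - 60 ≡ 40; y = λ·(39 - 40) - 22 ≡ 35. → (40, 35)

(40, 35)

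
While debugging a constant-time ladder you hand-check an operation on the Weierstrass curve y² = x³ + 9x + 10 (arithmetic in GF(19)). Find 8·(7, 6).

(15, 10)

Write Q = (7, 6).
Repeated addition: build up to 8Q.
2Q: tangent at (7, 6): λ = (3·7² + 9)/(2·6) ≡ 4/12. 12⁻¹ ≡ 8 (mod 19), so λ ≡ 4·8 ≡ 13.
  x = λ² - 7 - 7 = 169 - 14 ≡ 3; y = λ·(7 - 3) - 6 ≡ 8. → (3, 8)
3Q: (3, 8) + (7, 6). λ = (6 - 8)/(7 - 3) ≡ 17/4 mod 19. 4⁻¹ ≡ 5 (mod 19), so λ ≡ 9.
  x = λ² - 3 - 7 = 81 - 10 ≡ 14; y = λ·(3 - 14) - 8 ≡ 7. → (14, 7)
4Q: (14, 7) + (7, 6). λ = (6 - 7)/(7 - 14) ≡ 18/12 mod 19. 12⁻¹ ≡ 8 (mod 19) since 12·8 = 96 ≡ 1, so λ ≡ 11.
  x = λ² - 14 - 7 = 121 - 21 ≡ 5; y = λ·(14 - 5) - 7 ≡ 16. → (5, 16)
5Q: (5, 16) + (7, 6). λ = (6 - 16)/(7 - 5) ≡ 9/2 mod 19. 2⁻¹ ≡ 10 (mod 19), so λ ≡ 14.
  x = λ² - 5 - 7 = 196 - 12 ≡ 13; y = λ·(5 - 13) - 16 ≡ 5. → (13, 5)
6Q: (13, 5) + (7, 6). λ = (6 - 5)/(7 - 13) ≡ 1/13 mod 19. 13⁻¹ ≡ 3 (mod 19), so λ ≡ 3.
  x = λ² - 13 - 7 = 9 - 20 ≡ 8; y = λ·(13 - 8) - 5 ≡ 10. → (8, 10)
7Q: (8, 10) + (7, 6). λ = (6 - 10)/(7 - 8) ≡ 15/18 mod 19. 18⁻¹ ≡ 18 (mod 19), so λ ≡ 4.
  x = λ² - 8 - 7 = 16 - 15 ≡ 1; y = λ·(8 - 1) - 10 ≡ 18. → (1, 18)
8Q: (1, 18) + (7, 6). λ = (6 - 18)/(7 - 1) ≡ 7/6 mod 19. 6⁻¹ ≡ 16 (mod 19), so λ ≡ 17.
  x = λ² - 1 - 7 = 289 - 8 ≡ 15; y = λ·(1 - 15) - 18 ≡ 10. → (15, 10)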